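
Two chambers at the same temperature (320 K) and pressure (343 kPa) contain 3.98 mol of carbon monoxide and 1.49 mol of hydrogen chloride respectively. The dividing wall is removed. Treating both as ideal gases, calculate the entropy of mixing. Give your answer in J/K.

Mole fractions: x_A = 3.98/5.47 = 0.728, x_B = 0.272.
ΔS_mix = −R(n_A ln x_A + n_B ln x_B) = −8.314 × (3.98 ln 0.728 + 1.49 ln 0.272) = 26.6 J/K.

ΔS_mix = 26.6 J/K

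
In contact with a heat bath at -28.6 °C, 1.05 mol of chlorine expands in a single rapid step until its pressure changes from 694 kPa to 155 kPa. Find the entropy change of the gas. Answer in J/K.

ΔS_gas = 13.1 J/K

Entropy is a state function, so ΔS_gas depends only on the end states.
For an isothermal ideal gas ΔS_gas = nR ln(P₁/P₂) = 1.05 × 8.314 × ln(694/155) = 13.1 J/K.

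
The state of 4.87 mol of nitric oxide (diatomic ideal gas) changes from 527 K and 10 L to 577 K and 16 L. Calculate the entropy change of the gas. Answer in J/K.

Entropy is a state function: ΔS = nC_V ln(T₂/T₁) + nR ln(V₂/V₁), with C_V = 5R/2 = 20.79 J mol⁻¹ K⁻¹ for a diatomic ideal gas.
ΔS = 4.87 × [20.79 × ln(577/527) + 8.314 × ln(16/10)] = 28.2 J/K.

ΔS = 28.2 J/K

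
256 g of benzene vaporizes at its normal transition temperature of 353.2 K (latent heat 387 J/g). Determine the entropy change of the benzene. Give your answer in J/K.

Heat absorbed by the substance: Q = mL = 256 × 387 = 99072 J.
At constant T, ΔS = Q_rev/T = 99072 / 353.2 = 280 J/K.

ΔS = 280 J/K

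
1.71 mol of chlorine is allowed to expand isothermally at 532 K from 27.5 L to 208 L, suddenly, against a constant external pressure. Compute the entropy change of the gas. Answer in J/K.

ΔS_gas = 28.8 J/K

Entropy is a state function, so ΔS_gas depends only on the end states.
For an isothermal ideal gas ΔS_gas = nR ln(V₂/V₁) = 1.71 × 8.314 × ln(208/27.5) = 28.8 J/K.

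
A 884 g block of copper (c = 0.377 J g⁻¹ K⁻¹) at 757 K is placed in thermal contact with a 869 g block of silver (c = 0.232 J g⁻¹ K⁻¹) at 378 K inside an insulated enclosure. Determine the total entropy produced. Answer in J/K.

ΔS_total = 28.2 J/K

Energy balance: T_f = (m₁c₁T₁ + m₂c₂T₂)/(m₁c₁ + m₂c₂) = 614.15 K.
ΔS₁ = m₁c₁ ln(T_f/T₁) = 333.268 × ln(614.15/757) = -69.697 J/K.
ΔS₂ = m₂c₂ ln(T_f/T₂) = 201.608 × ln(614.15/378) = 97.848 J/K.
ΔS_total = -69.697 + 97.848 = 28.2 J/K.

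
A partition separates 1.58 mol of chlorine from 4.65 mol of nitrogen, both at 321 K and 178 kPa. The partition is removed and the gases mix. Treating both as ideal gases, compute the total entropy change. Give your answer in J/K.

ΔS_mix = 29.3 J/K

Mole fractions: x_A = 1.58/6.23 = 0.254, x_B = 0.746.
ΔS_mix = −R(n_A ln x_A + n_B ln x_B) = −8.314 × (1.58 ln 0.254 + 4.65 ln 0.746) = 29.3 J/K.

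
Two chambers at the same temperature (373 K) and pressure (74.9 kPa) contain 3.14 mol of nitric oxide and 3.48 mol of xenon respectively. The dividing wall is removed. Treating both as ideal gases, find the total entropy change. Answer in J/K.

ΔS_mix = 38.1 J/K

Mole fractions: x_A = 3.14/6.62 = 0.474, x_B = 0.526.
ΔS_mix = −R(n_A ln x_A + n_B ln x_B) = −8.314 × (3.14 ln 0.474 + 3.48 ln 0.526) = 38.1 J/K.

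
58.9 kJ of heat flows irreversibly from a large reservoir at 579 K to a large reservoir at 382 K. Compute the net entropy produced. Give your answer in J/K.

ΔS_hot = −Q/T_H = −58900/579 = -101.7 J/K and ΔS_cold = +Q/T_C = 58900/382 = 154.2 J/K.
ΔS_total = -101.7 + 154.2 = 52.5 J/K, positive as the second law requires.

ΔS_total = 52.5 J/K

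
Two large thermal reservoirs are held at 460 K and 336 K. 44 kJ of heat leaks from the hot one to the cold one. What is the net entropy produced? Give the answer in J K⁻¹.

ΔS_hot = −Q/T_H = −44000/460 = -95.65 J/K and ΔS_cold = +Q/T_C = 44000/336 = 131 J/K.
ΔS_total = -95.65 + 131 = 35.3 J/K, positive as the second law requires.

ΔS_total = 35.3 J/K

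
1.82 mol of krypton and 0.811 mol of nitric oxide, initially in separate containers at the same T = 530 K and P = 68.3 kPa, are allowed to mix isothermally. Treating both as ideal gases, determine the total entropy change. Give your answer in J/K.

Mole fractions: x_A = 1.82/2.63 = 0.692, x_B = 0.308.
ΔS_mix = −R(n_A ln x_A + n_B ln x_B) = −8.314 × (1.82 ln 0.692 + 0.811 ln 0.308) = 13.5 J/K.

ΔS_mix = 13.5 J/K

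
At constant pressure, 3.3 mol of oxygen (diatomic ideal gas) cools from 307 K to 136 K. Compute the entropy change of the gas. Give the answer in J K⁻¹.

ΔS = -78.2 J/K

At constant pressure, ΔS = nC_p ln(T₂/T₁) with C_p = 7R/2 = 29.1 J mol⁻¹ K⁻¹.
ΔS = 3.3 × 29.1 × ln(136/307) = -78.2 J/K.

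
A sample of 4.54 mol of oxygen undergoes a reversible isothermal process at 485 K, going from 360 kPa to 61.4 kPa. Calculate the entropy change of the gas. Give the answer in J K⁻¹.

ΔS_gas = 66.8 J/K

For an isothermal ideal gas ΔS_gas = nR ln(P₁/P₂) = 4.54 × 8.314 × ln(360/61.4) = 66.8 J/K.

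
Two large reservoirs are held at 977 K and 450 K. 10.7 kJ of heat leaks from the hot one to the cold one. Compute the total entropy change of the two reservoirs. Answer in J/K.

ΔS_hot = −Q/T_H = −10700/977 = -10.95 J/K and ΔS_cold = +Q/T_C = 10700/450 = 23.78 J/K.
ΔS_total = -10.95 + 23.78 = 12.8 J/K, positive as the second law requires.

ΔS_total = 12.8 J/K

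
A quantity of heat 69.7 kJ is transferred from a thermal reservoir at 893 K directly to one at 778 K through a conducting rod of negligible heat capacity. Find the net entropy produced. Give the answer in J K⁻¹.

ΔS_hot = −Q/T_H = −69700/893 = -78.05 J/K and ΔS_cold = +Q/T_C = 69700/778 = 89.59 J/K.
ΔS_total = -78.05 + 89.59 = 11.5 J/K, positive as the second law requires.

ΔS_total = 11.5 J/K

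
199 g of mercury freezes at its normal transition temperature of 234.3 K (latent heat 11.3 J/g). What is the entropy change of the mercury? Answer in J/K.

ΔS = -9.6 J/K

Heat released by the substance: Q = −mL = −199 × 11.3 = −2248.7 J.
At constant T, ΔS = Q_rev/T = −2248.7 / 234.3 = -9.6 J/K.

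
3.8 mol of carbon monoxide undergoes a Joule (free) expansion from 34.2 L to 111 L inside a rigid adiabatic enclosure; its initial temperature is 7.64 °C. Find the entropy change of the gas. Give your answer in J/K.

For an ideal gas in free expansion Q = 0 and W = 0, so T is unchanged.
Entropy is a state function; using a reversible isothermal path, ΔS_gas = nR ln(V₂/V₁) = 3.8 × 8.314 × ln(111/34.2) = 37.2 J/K.

ΔS_gas = 37.2 J/K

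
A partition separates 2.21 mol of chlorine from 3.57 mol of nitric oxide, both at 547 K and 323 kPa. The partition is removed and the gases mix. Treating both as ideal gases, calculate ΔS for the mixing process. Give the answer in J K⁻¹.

ΔS_mix = 32 J/K

Mole fractions: x_A = 2.21/5.78 = 0.382, x_B = 0.618.
ΔS_mix = −R(n_A ln x_A + n_B ln x_B) = −8.314 × (2.21 ln 0.382 + 3.57 ln 0.618) = 32 J/K.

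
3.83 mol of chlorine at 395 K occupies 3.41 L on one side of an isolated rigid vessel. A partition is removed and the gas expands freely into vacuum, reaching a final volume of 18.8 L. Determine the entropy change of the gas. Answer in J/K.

ΔS_gas = 54.4 J/K

No heat is exchanged and no work is done, so the ideal-gas temperature stays constant.
Entropy is a state function; using a reversible isothermal path, ΔS_gas = nR ln(V₂/V₁) = 3.83 × 8.314 × ln(18.8/3.41) = 54.4 J/K.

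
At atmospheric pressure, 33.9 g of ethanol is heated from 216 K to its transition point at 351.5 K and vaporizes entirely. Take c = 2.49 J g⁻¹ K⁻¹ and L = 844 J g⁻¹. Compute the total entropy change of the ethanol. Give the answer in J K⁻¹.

ΔS = 123 J/K

Warming step: ΔS₁ = m c ln(T_tr/T_i) = 33.9 × 2.49 × ln(351.5/216) = 41.102 J/K.
Phase change: ΔS₂ = +mL/T_tr = 33.9 × 844 / 351.5 = 81.399 J/K.
ΔS_total = (41.102) + (81.399) = 123 J/K.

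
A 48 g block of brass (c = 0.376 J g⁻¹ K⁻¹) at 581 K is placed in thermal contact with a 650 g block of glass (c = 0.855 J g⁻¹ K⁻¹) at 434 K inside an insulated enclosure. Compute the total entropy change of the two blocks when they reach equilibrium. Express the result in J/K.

Energy balance: T_f = (m₁c₁T₁ + m₂c₂T₂)/(m₁c₁ + m₂c₂) = 438.62 K.
ΔS₁ = m₁c₁ ln(T_f/T₁) = 18.048 × ln(438.62/581) = -5.073 J/K.
ΔS₂ = m₂c₂ ln(T_f/T₂) = 555.75 × ln(438.62/434) = 5.889 J/K.
ΔS_total = -5.073 + 5.889 = 0.816 J/K.

ΔS_total = 0.816 J/K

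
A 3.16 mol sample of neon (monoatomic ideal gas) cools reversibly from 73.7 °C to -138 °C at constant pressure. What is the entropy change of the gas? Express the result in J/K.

In kelvin: T₁ = 346.85 K, T₂ = 135.15 K. At constant pressure, ΔS = nC_p ln(T₂/T₁) with C_p = 5R/2 = 20.79 J mol⁻¹ K⁻¹.
ΔS = 3.16 × 20.79 × ln(135.15/346.85) = -61.9 J/K.

ΔS = -61.9 J/K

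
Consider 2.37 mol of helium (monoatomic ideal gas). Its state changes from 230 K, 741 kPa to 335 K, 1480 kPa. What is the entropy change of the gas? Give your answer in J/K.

ΔS = nC_p ln(T₂/T₁) − nR ln(P₂/P₁), with C_p = 5R/2 = 20.79 J mol⁻¹ K⁻¹ for a monoatomic ideal gas.
ΔS = 2.37 × [20.79 × ln(335/230) − 8.314 × ln(1480/741)] = 4.89 J/K.

ΔS = 4.89 J/K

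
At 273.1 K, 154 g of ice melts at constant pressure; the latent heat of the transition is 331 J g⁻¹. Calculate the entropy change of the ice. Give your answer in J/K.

Heat absorbed by the substance: Q = mL = 154 × 331 = 50974 J.
At constant T, ΔS = Q_rev/T = 50974 / 273.1 = 187 J/K.

ΔS = 187 J/K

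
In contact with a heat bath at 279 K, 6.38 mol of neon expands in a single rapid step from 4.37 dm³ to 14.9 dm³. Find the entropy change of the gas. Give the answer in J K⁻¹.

Entropy is a state function, so ΔS_gas depends only on the end states.
For an isothermal ideal gas ΔS_gas = nR ln(V₂/V₁) = 6.38 × 8.314 × ln(14.9/4.37) = 65.1 J/K.

ΔS_gas = 65.1 J/K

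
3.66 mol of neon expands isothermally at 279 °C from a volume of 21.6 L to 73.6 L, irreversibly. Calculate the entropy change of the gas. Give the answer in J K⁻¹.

Entropy is a state function, so ΔS_gas depends only on the end states.
For an isothermal ideal gas ΔS_gas = nR ln(V₂/V₁) = 3.66 × 8.314 × ln(73.6/21.6) = 37.3 J/K.

ΔS_gas = 37.3 J/K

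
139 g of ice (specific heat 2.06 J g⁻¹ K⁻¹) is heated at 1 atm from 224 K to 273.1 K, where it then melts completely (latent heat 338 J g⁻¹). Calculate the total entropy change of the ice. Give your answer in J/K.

ΔS = 229 J/K

Warming step: ΔS₁ = m c ln(T_tr/T_i) = 139 × 2.06 × ln(273.1/224) = 56.75 J/K.
Phase change: ΔS₂ = +mL/T_tr = 139 × 338 / 273.1 = 172 J/K.
ΔS_total = (56.75) + (172) = 229 J/K.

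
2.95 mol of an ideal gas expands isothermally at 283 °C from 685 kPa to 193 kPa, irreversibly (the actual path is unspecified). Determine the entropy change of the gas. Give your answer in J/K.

Entropy is a state function, so ΔS_gas depends only on the end states.
For an isothermal ideal gas ΔS_gas = nR ln(P₁/P₂) = 2.95 × 8.314 × ln(685/193) = 31.1 J/K.

ΔS_gas = 31.1 J/K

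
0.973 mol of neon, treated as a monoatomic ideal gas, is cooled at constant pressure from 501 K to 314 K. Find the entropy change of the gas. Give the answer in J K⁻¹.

ΔS = -9.45 J/K

At constant pressure, ΔS = nC_p ln(T₂/T₁) with C_p = 5R/2 = 20.79 J mol⁻¹ K⁻¹.
ΔS = 0.973 × 20.79 × ln(314/501) = -9.45 J/K.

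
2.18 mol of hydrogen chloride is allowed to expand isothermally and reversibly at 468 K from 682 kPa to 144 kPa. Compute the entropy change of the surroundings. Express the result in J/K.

For an isothermal ideal gas ΔS_gas = nR ln(P₁/P₂) = 2.18 × 8.314 × ln(682/144) = 28.2 J/K.
The process is reversible, so ΔS_surr = −ΔS_gas = -28.2 J/K and ΔS_universe = 0.

ΔS_surr = -28.2 J/K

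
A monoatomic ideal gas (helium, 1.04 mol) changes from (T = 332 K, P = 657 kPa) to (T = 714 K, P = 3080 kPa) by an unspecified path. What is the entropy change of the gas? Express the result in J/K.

ΔS = 3.19 J/K

ΔS = nC_p ln(T₂/T₁) − nR ln(P₂/P₁), with C_p = 5R/2 = 20.79 J mol⁻¹ K⁻¹ for a monoatomic ideal gas.
ΔS = 1.04 × [20.79 × ln(714/332) − 8.314 × ln(3080/657)] = 3.19 J/K.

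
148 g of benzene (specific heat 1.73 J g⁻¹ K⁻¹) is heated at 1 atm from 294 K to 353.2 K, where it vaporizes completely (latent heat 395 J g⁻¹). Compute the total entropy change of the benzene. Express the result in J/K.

ΔS = 212 J/K

Warming step: ΔS₁ = m c ln(T_tr/T_i) = 148 × 1.73 × ln(353.2/294) = 46.97 J/K.
Phase change: ΔS₂ = +mL/T_tr = 148 × 395 / 353.2 = 165.5 J/K.
ΔS_total = (46.97) + (165.5) = 212 J/K.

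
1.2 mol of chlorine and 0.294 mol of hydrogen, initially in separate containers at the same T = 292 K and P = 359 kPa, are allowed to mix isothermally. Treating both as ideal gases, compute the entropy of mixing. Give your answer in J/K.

ΔS_mix = 6.16 J/K

Mole fractions: x_A = 1.2/1.49 = 0.803, x_B = 0.197.
ΔS_mix = −R(n_A ln x_A + n_B ln x_B) = −8.314 × (1.2 ln 0.803 + 0.294 ln 0.197) = 6.16 J/K.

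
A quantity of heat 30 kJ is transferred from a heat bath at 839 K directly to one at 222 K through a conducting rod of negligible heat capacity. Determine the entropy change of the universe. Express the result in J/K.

ΔS_total = 99.4 J/K

ΔS_hot = −Q/T_H = −30000/839 = -35.757 J/K and ΔS_cold = +Q/T_C = 30000/222 = 135.14 J/K.
ΔS_total = -35.757 + 135.14 = 99.4 J/K, positive as the second law requires.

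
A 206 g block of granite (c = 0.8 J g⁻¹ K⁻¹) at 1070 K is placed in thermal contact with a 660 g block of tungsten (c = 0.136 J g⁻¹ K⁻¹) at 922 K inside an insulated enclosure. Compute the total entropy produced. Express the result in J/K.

Energy balance: T_f = (m₁c₁T₁ + m₂c₂T₂)/(m₁c₁ + m₂c₂) = 1017.8 K.
ΔS₁ = m₁c₁ ln(T_f/T₁) = 164.8 × ln(1017.8/1070) = -8.24 J/K.
ΔS₂ = m₂c₂ ln(T_f/T₂) = 89.76 × ln(1017.8/922) = 8.874 J/K.
ΔS_total = -8.24 + 8.874 = 0.634 J/K.

ΔS_total = 0.634 J/K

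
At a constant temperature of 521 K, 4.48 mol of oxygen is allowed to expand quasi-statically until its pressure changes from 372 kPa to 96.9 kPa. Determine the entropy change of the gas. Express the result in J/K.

ΔS_gas = 50.1 J/K

For an isothermal ideal gas ΔS_gas = nR ln(P₁/P₂) = 4.48 × 8.314 × ln(372/96.9) = 50.1 J/K.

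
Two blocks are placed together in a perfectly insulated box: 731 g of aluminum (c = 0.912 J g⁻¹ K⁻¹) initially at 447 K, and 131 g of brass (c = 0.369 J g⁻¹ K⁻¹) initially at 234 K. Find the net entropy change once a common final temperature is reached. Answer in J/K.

ΔS_total = 7.87 J/K

Energy balance: T_f = (m₁c₁T₁ + m₂c₂T₂)/(m₁c₁ + m₂c₂) = 432.6 K.
ΔS₁ = m₁c₁ ln(T_f/T₁) = 666.672 × ln(432.6/447) = -21.83 J/K.
ΔS₂ = m₂c₂ ln(T_f/T₂) = 48.339 × ln(432.6/234) = 29.7 J/K.
ΔS_total = -21.83 + 29.7 = 7.87 J/K.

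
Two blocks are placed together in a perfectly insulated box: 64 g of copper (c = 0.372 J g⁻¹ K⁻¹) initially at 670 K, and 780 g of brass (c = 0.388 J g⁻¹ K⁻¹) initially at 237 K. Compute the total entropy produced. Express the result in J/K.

Energy balance: T_f = (m₁c₁T₁ + m₂c₂T₂)/(m₁c₁ + m₂c₂) = 268.58 K.
ΔS₁ = m₁c₁ ln(T_f/T₁) = 23.808 × ln(268.58/670) = -21.76 J/K.
ΔS₂ = m₂c₂ ln(T_f/T₂) = 302.64 × ln(268.58/237) = 37.86 J/K.
ΔS_total = -21.76 + 37.86 = 16.1 J/K.

ΔS_total = 16.1 J/K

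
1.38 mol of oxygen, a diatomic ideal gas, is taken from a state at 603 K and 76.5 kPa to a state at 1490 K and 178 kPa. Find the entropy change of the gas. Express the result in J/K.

ΔS = 26.6 J/K

ΔS = nC_p ln(T₂/T₁) − nR ln(P₂/P₁), with C_p = 7R/2 = 29.1 J mol⁻¹ K⁻¹ for a diatomic ideal gas.
ΔS = 1.38 × [29.1 × ln(1490/603) − 8.314 × ln(178/76.5)] = 26.6 J/K.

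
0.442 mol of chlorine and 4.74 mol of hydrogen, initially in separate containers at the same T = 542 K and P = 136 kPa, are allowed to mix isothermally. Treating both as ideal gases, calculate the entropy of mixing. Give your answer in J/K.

Mole fractions: x_A = 0.442/5.18 = 0.0853, x_B = 0.915.
ΔS_mix = −R(n_A ln x_A + n_B ln x_B) = −8.314 × (0.442 ln 0.0853 + 4.74 ln 0.915) = 12.6 J/K.

ΔS_mix = 12.6 J/K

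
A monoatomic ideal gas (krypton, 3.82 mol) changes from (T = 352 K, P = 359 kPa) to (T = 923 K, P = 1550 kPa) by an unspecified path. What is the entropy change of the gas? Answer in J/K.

ΔS = 30.1 J/K

ΔS = nC_p ln(T₂/T₁) − nR ln(P₂/P₁), with C_p = 5R/2 = 20.79 J mol⁻¹ K⁻¹ for a monoatomic ideal gas.
ΔS = 3.82 × [20.79 × ln(923/352) − 8.314 × ln(1550/359)] = 30.1 J/K.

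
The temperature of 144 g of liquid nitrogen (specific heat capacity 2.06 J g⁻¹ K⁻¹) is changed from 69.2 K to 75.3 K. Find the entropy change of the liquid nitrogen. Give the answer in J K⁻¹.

ΔS = 25.1 J/K

ΔS = ∫dQ_rev/T = m c ln(T₂/T₁) = 144 × 2.06 × ln(75.3/69.2) = 25.1 J/K.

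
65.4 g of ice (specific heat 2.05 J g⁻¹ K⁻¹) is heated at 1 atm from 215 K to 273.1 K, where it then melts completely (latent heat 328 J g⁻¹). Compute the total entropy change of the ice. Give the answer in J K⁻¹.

Warming step: ΔS₁ = m c ln(T_tr/T_i) = 65.4 × 2.05 × ln(273.1/215) = 32.07 J/K.
Phase change: ΔS₂ = +mL/T_tr = 65.4 × 328 / 273.1 = 78.55 J/K.
ΔS_total = (32.07) + (78.55) = 111 J/K.

ΔS = 111 J/K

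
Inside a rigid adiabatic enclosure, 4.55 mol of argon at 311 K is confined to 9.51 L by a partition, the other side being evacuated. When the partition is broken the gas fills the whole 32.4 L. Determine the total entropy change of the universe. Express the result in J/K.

ΔS_universe = 46.4 J/K

No heat is exchanged and no work is done, so the ideal-gas temperature stays constant.
Entropy is a state function; using a reversible isothermal path, ΔS_gas = nR ln(V₂/V₁) = 4.55 × 8.314 × ln(32.4/9.51) = 46.4 J/K.
The insulated surroundings exchange no heat, so ΔS_surr = 0 and ΔS_universe = ΔS_gas.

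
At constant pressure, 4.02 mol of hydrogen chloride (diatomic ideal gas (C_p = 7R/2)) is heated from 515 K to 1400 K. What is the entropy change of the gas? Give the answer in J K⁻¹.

At constant pressure, ΔS = nC_p ln(T₂/T₁) with C_p = 7R/2 = 29.1 J mol⁻¹ K⁻¹.
ΔS = 4.02 × 29.1 × ln(1400/515) = 117 J/K.

ΔS = 117 J/K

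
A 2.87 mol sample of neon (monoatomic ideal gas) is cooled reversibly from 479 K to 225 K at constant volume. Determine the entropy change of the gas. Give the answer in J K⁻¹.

ΔS = -27 J/K

At constant volume, ΔS = nC_V ln(T₂/T₁) with C_V = 3R/2 = 12.47 J mol⁻¹ K⁻¹.
ΔS = 2.87 × 12.47 × ln(225/479) = -27 J/K.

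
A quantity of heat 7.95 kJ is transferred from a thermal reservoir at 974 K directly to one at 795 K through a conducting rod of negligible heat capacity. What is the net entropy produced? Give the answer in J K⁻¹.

ΔS_hot = −Q/T_H = −7950/974 = -8.162 J/K and ΔS_cold = +Q/T_C = 7950/795 = 10 J/K.
ΔS_total = -8.162 + 10 = 1.84 J/K, positive as the second law requires.

ΔS_total = 1.84 J/K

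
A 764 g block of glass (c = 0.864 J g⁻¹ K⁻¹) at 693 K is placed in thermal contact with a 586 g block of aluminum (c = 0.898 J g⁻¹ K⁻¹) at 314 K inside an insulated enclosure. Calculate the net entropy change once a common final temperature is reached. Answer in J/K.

ΔS_total = 87 J/K

Energy balance: T_f = (m₁c₁T₁ + m₂c₂T₂)/(m₁c₁ + m₂c₂) = 524.88 K.
ΔS₁ = m₁c₁ ln(T_f/T₁) = 660.096 × ln(524.88/693) = -183.4 J/K.
ΔS₂ = m₂c₂ ln(T_f/T₂) = 526.228 × ln(524.88/314) = 270.4 J/K.
ΔS_total = -183.4 + 270.4 = 87 J/K.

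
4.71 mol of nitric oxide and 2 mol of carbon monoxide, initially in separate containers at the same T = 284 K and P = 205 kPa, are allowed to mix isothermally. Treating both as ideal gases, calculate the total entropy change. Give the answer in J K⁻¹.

Mole fractions: x_A = 4.71/6.71 = 0.702, x_B = 0.298.
ΔS_mix = −R(n_A ln x_A + n_B ln x_B) = −8.314 × (4.71 ln 0.702 + 2 ln 0.298) = 34 J/K.

ΔS_mix = 34 J/K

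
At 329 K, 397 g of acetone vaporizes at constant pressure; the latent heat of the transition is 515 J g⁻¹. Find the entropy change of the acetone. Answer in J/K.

Heat absorbed by the substance: Q = mL = 397 × 515 = 204455 J.
At constant T, ΔS = Q_rev/T = 204455 / 329 = 621 J/K.

ΔS = 621 J/K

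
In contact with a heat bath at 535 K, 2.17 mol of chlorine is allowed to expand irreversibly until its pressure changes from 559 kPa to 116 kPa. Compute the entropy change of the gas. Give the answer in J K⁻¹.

Entropy is a state function, so ΔS_gas depends only on the end states.
For an isothermal ideal gas ΔS_gas = nR ln(P₁/P₂) = 2.17 × 8.314 × ln(559/116) = 28.4 J/K.

ΔS_gas = 28.4 J/K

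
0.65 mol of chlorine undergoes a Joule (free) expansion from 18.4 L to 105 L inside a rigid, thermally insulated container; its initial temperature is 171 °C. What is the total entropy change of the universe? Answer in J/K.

ΔS_universe = 9.41 J/K

No heat is exchanged and no work is done, so the ideal-gas temperature stays constant.
Entropy is a state function; using a reversible isothermal path, ΔS_gas = nR ln(V₂/V₁) = 0.65 × 8.314 × ln(105/18.4) = 9.41 J/K.
The insulated surroundings exchange no heat, so ΔS_surr = 0 and ΔS_universe = ΔS_gas.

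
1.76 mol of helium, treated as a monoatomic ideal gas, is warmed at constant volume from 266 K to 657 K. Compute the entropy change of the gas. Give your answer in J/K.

At constant volume, ΔS = nC_V ln(T₂/T₁) with C_V = 3R/2 = 12.47 J mol⁻¹ K⁻¹.
ΔS = 1.76 × 12.47 × ln(657/266) = 19.8 J/K.

ΔS = 19.8 J/K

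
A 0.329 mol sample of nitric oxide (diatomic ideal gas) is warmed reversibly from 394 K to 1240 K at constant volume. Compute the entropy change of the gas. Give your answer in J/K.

At constant volume, ΔS = nC_V ln(T₂/T₁) with C_V = 5R/2 = 20.79 J mol⁻¹ K⁻¹.
ΔS = 0.329 × 20.79 × ln(1240/394) = 7.84 J/K.

ΔS = 7.84 J/K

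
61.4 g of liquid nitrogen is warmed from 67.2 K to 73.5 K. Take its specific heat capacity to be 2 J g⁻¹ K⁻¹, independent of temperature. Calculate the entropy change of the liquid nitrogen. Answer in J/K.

ΔS = 11 J/K

ΔS = ∫dQ_rev/T = m c ln(T₂/T₁) = 61.4 × 2 × ln(73.5/67.2) = 11 J/K.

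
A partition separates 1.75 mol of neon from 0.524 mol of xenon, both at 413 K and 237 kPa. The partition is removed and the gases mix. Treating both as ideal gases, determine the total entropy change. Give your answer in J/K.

ΔS_mix = 10.2 J/K

Mole fractions: x_A = 1.75/2.27 = 0.77, x_B = 0.23.
ΔS_mix = −R(n_A ln x_A + n_B ln x_B) = −8.314 × (1.75 ln 0.77 + 0.524 ln 0.23) = 10.2 J/K.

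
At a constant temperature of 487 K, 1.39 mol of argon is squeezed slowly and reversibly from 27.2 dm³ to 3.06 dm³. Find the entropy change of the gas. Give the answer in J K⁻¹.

ΔS_gas = -25.2 J/K

For an isothermal ideal gas ΔS_gas = nR ln(V₂/V₁) = 1.39 × 8.314 × ln(3.06/27.2) = -25.2 J/K.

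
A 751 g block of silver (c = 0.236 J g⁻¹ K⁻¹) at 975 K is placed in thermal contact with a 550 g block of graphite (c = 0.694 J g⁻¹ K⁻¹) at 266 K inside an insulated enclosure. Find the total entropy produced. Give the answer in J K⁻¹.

ΔS_total = 112 J/K

Energy balance: T_f = (m₁c₁T₁ + m₂c₂T₂)/(m₁c₁ + m₂c₂) = 490.82 K.
ΔS₁ = m₁c₁ ln(T_f/T₁) = 177.236 × ln(490.82/975) = -121.6 J/K.
ΔS₂ = m₂c₂ ln(T_f/T₂) = 381.7 × ln(490.82/266) = 233.8 J/K.
ΔS_total = -121.6 + 233.8 = 112 J/K.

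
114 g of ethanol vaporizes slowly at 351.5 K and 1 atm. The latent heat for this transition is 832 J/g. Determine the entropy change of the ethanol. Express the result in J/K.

ΔS = 270 J/K

Heat absorbed by the substance: Q = mL = 114 × 832 = 94848 J.
At constant T, ΔS = Q_rev/T = 94848 / 351.5 = 270 J/K.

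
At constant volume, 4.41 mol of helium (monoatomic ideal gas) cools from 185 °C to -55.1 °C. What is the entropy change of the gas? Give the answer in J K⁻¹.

ΔS = -40.8 J/K

In kelvin: T₁ = 458.15 K, T₂ = 218.05 K. At constant volume, ΔS = nC_V ln(T₂/T₁) with C_V = 3R/2 = 12.47 J mol⁻¹ K⁻¹.
ΔS = 4.41 × 12.47 × ln(218.05/458.15) = -40.8 J/K.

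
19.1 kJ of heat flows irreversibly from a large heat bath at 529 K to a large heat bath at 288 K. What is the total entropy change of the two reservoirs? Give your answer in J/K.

ΔS_hot = −Q/T_H = −19100/529 = -36.11 J/K and ΔS_cold = +Q/T_C = 19100/288 = 66.32 J/K.
ΔS_total = -36.11 + 66.32 = 30.2 J/K, positive as the second law requires.

ΔS_total = 30.2 J/K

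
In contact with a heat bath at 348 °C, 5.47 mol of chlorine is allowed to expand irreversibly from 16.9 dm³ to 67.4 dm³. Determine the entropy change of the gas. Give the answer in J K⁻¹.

Entropy is a state function, so ΔS_gas depends only on the end states.
For an isothermal ideal gas ΔS_gas = nR ln(V₂/V₁) = 5.47 × 8.314 × ln(67.4/16.9) = 62.9 J/K.

ΔS_gas = 62.9 J/K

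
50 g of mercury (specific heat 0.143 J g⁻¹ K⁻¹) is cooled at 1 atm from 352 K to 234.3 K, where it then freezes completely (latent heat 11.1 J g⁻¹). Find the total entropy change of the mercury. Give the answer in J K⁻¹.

ΔS = -5.28 J/K

Cooling step: ΔS₁ = m c ln(T_tr/T_i) = 50 × 0.143 × ln(234.3/352) = -2.91 J/K.
Phase change: ΔS₂ = −mL/T_tr = −50 × 11.1 / 234.3 = -2.369 J/K.
ΔS_total = (-2.91) + (-2.369) = -5.28 J/K.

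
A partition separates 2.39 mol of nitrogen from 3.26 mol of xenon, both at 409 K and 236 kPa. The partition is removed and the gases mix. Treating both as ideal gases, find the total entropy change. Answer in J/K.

Mole fractions: x_A = 2.39/5.65 = 0.423, x_B = 0.577.
ΔS_mix = −R(n_A ln x_A + n_B ln x_B) = −8.314 × (2.39 ln 0.423 + 3.26 ln 0.577) = 32 J/K.

ΔS_mix = 32 J/K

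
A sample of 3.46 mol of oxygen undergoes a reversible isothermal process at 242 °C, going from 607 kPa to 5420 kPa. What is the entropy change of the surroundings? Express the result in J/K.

For an isothermal ideal gas ΔS_gas = nR ln(P₁/P₂) = 3.46 × 8.314 × ln(607/5420) = -63 J/K.
The process is reversible, so ΔS_surr = −ΔS_gas = 63 J/K and ΔS_universe = 0.

ΔS_surr = 63 J/K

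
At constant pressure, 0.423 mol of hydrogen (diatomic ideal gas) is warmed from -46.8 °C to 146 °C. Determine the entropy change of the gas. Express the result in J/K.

In kelvin: T₁ = 226.35 K, T₂ = 419.15 K. At constant pressure, ΔS = nC_p ln(T₂/T₁) with C_p = 7R/2 = 29.1 J mol⁻¹ K⁻¹.
ΔS = 0.423 × 29.1 × ln(419.15/226.35) = 7.58 J/K.

ΔS = 7.58 J/K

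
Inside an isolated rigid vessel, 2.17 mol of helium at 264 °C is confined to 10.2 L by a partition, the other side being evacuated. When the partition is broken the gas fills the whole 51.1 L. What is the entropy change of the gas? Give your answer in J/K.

No heat is exchanged and no work is done, so the ideal-gas temperature stays constant.
Entropy is a state function; using a reversible isothermal path, ΔS_gas = nR ln(V₂/V₁) = 2.17 × 8.314 × ln(51.1/10.2) = 29.1 J/K.

ΔS_gas = 29.1 J/K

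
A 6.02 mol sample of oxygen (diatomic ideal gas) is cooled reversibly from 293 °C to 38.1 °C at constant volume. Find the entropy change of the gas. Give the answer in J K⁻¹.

In kelvin: T₁ = 566.15 K, T₂ = 311.25 K. At constant volume, ΔS = nC_V ln(T₂/T₁) with C_V = 5R/2 = 20.79 J mol⁻¹ K⁻¹.
ΔS = 6.02 × 20.79 × ln(311.25/566.15) = -74.9 J/K.

ΔS = -74.9 J/K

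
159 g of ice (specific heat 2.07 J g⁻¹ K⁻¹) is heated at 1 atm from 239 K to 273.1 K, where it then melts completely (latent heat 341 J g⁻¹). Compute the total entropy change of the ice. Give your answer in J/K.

ΔS = 242 J/K

Warming step: ΔS₁ = m c ln(T_tr/T_i) = 159 × 2.07 × ln(273.1/239) = 43.9 J/K.
Phase change: ΔS₂ = +mL/T_tr = 159 × 341 / 273.1 = 198.5 J/K.
ΔS_total = (43.9) + (198.5) = 242 J/K.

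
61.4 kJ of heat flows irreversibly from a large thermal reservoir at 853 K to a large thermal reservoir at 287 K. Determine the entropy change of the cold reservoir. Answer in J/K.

ΔS_cold = 214 J/K

The cold reservoir gains heat Q, so ΔS_cold = +Q/T_C = 61400/287 = 214 J/K.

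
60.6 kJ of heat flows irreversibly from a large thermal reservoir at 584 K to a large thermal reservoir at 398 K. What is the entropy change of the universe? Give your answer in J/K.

ΔS_total = 48.5 J/K

ΔS_hot = −Q/T_H = −60600/584 = -103.8 J/K and ΔS_cold = +Q/T_C = 60600/398 = 152.3 J/K.
ΔS_total = -103.8 + 152.3 = 48.5 J/K, positive as the second law requires.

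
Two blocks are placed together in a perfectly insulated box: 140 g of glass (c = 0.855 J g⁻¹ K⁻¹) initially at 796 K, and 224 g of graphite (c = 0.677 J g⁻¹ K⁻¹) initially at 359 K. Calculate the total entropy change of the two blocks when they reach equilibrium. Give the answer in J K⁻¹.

ΔS_total = 21.3 J/K

Energy balance: T_f = (m₁c₁T₁ + m₂c₂T₂)/(m₁c₁ + m₂c₂) = 551.77 K.
ΔS₁ = m₁c₁ ln(T_f/T₁) = 119.7 × ln(551.77/796) = -43.87 J/K.
ΔS₂ = m₂c₂ ln(T_f/T₂) = 151.648 × ln(551.77/359) = 65.18 J/K.
ΔS_total = -43.87 + 65.18 = 21.3 J/K.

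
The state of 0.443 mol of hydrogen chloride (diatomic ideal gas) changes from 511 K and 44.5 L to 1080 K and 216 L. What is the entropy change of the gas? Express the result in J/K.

ΔS = 12.7 J/K

Entropy is a state function: ΔS = nC_V ln(T₂/T₁) + nR ln(V₂/V₁), with C_V = 5R/2 = 20.79 J mol⁻¹ K⁻¹ for a diatomic ideal gas.
ΔS = 0.443 × [20.79 × ln(1080/511) + 8.314 × ln(216/44.5)] = 12.7 J/K.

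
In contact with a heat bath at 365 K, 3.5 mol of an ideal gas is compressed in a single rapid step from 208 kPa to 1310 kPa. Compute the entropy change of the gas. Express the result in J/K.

ΔS_gas = -53.5 J/K

Entropy is a state function, so ΔS_gas depends only on the end states.
For an isothermal ideal gas ΔS_gas = nR ln(P₁/P₂) = 3.5 × 8.314 × ln(208/1310) = -53.5 J/K.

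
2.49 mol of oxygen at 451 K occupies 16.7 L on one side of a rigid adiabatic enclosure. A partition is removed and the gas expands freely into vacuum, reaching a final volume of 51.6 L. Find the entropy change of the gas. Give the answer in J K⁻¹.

ΔS_gas = 23.4 J/K

For an ideal gas in free expansion Q = 0 and W = 0, so T is unchanged.
Entropy is a state function; using a reversible isothermal path, ΔS_gas = nR ln(V₂/V₁) = 2.49 × 8.314 × ln(51.6/16.7) = 23.4 J/K.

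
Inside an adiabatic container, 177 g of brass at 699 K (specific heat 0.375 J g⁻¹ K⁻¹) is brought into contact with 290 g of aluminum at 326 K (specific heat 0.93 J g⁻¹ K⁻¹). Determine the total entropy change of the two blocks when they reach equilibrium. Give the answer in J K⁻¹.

Energy balance: T_f = (m₁c₁T₁ + m₂c₂T₂)/(m₁c₁ + m₂c₂) = 399.67 K.
ΔS₁ = m₁c₁ ln(T_f/T₁) = 66.375 × ln(399.67/699) = -37.105 J/K.
ΔS₂ = m₂c₂ ln(T_f/T₂) = 269.7 × ln(399.67/326) = 54.948 J/K.
ΔS_total = -37.105 + 54.948 = 17.8 J/K.

ΔS_total = 17.8 J/K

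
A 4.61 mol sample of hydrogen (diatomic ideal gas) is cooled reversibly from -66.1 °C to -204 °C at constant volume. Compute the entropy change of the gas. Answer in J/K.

ΔS = -105 J/K

In kelvin: T₁ = 207.05 K, T₂ = 69.15 K. At constant volume, ΔS = nC_V ln(T₂/T₁) with C_V = 5R/2 = 20.79 J mol⁻¹ K⁻¹.
ΔS = 4.61 × 20.79 × ln(69.15/207.05) = -105 J/K.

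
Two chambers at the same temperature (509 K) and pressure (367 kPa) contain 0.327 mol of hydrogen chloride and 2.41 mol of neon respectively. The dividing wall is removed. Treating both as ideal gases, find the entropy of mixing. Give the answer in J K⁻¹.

Mole fractions: x_A = 0.327/2.74 = 0.119, x_B = 0.881.
ΔS_mix = −R(n_A ln x_A + n_B ln x_B) = −8.314 × (0.327 ln 0.119 + 2.41 ln 0.881) = 8.33 J/K.

ΔS_mix = 8.33 J/K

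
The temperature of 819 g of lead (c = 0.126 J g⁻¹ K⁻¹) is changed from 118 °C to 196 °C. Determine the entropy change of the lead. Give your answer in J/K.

In kelvin: T₁ = 391.15 K, T₂ = 469.15 K. ΔS = ∫dQ_rev/T = m c ln(T₂/T₁) = 819 × 0.126 × ln(469.15/391.15) = 18.8 J/K.

ΔS = 18.8 J/K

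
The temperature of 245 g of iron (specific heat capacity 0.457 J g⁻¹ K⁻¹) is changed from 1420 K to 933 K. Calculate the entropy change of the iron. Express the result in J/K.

ΔS = -47 J/K

ΔS = ∫dQ_rev/T = m c ln(T₂/T₁) = 245 × 0.457 × ln(933/1420) = -47 J/K.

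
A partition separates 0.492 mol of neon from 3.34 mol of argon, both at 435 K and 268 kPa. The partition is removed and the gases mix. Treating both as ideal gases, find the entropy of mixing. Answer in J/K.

ΔS_mix = 12.2 J/K

Mole fractions: x_A = 0.492/3.83 = 0.128, x_B = 0.872.
ΔS_mix = −R(n_A ln x_A + n_B ln x_B) = −8.314 × (0.492 ln 0.128 + 3.34 ln 0.872) = 12.2 J/K.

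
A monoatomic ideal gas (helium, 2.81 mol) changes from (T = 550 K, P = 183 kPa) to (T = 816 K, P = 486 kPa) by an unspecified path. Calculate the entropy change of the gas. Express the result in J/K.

ΔS = nC_p ln(T₂/T₁) − nR ln(P₂/P₁), with C_p = 5R/2 = 20.79 J mol⁻¹ K⁻¹ for a monoatomic ideal gas.
ΔS = 2.81 × [20.79 × ln(816/550) − 8.314 × ln(486/183)] = 0.222 J/K.

ΔS = 0.222 J/K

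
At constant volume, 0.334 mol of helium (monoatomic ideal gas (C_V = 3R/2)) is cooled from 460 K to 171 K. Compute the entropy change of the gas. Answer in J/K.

At constant volume, ΔS = nC_V ln(T₂/T₁) with C_V = 3R/2 = 12.47 J mol⁻¹ K⁻¹.
ΔS = 0.334 × 12.47 × ln(171/460) = -4.12 J/K.

ΔS = -4.12 J/K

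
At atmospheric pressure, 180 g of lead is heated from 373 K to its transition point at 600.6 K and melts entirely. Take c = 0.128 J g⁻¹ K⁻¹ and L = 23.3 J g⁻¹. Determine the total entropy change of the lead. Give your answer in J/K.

Warming step: ΔS₁ = m c ln(T_tr/T_i) = 180 × 0.128 × ln(600.6/373) = 10.98 J/K.
Phase change: ΔS₂ = +mL/T_tr = 180 × 23.3 / 600.6 = 6.983 J/K.
ΔS_total = (10.98) + (6.983) = 18 J/K.

ΔS = 18 J/K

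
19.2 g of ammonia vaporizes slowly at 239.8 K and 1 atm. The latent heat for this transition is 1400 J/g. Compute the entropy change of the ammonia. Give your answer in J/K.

Heat absorbed by the substance: Q = mL = 19.2 × 1400 = 26880 J.
At constant T, ΔS = Q_rev/T = 26880 / 239.8 = 112 J/K.

ΔS = 112 J/K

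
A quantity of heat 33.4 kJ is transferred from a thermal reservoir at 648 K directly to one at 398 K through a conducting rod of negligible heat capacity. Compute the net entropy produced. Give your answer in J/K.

ΔS_total = 32.4 J/K

ΔS_hot = −Q/T_H = −33400/648 = -51.54 J/K and ΔS_cold = +Q/T_C = 33400/398 = 83.92 J/K.
ΔS_total = -51.54 + 83.92 = 32.4 J/K, positive as the second law requires.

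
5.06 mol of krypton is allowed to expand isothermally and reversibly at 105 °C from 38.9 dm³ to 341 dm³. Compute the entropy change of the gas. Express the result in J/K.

ΔS_gas = 91.3 J/K

For an isothermal ideal gas ΔS_gas = nR ln(V₂/V₁) = 5.06 × 8.314 × ln(341/38.9) = 91.3 J/K.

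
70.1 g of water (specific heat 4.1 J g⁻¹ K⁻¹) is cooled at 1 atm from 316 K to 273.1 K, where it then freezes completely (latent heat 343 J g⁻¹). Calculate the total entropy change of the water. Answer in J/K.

ΔS = -130 J/K

Cooling step: ΔS₁ = m c ln(T_tr/T_i) = 70.1 × 4.1 × ln(273.1/316) = -41.93 J/K.
Phase change: ΔS₂ = −mL/T_tr = −70.1 × 343 / 273.1 = -88.04 J/K.
ΔS_total = (-41.93) + (-88.04) = -130 J/K.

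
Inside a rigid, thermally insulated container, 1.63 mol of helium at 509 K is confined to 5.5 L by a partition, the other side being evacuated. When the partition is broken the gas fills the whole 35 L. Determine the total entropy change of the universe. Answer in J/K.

ΔS_universe = 25.1 J/K

No heat is exchanged and no work is done, so the ideal-gas temperature stays constant.
Entropy is a state function; using a reversible isothermal path, ΔS_gas = nR ln(V₂/V₁) = 1.63 × 8.314 × ln(35/5.5) = 25.1 J/K.
The insulated surroundings exchange no heat, so ΔS_surr = 0 and ΔS_universe = ΔS_gas.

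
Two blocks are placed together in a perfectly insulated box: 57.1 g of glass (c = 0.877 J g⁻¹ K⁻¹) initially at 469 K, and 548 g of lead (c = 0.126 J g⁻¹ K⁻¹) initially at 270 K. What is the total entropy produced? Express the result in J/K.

ΔS_total = 4.5 J/K

Energy balance: T_f = (m₁c₁T₁ + m₂c₂T₂)/(m₁c₁ + m₂c₂) = 353.65 K.
ΔS₁ = m₁c₁ ln(T_f/T₁) = 50.0767 × ln(353.65/469) = -14.14 J/K.
ΔS₂ = m₂c₂ ln(T_f/T₂) = 69.048 × ln(353.65/270) = 18.64 J/K.
ΔS_total = -14.14 + 18.64 = 4.5 J/K.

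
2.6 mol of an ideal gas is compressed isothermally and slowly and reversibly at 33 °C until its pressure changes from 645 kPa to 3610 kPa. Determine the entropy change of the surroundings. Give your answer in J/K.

ΔS_surr = 37.2 J/K

For an isothermal ideal gas ΔS_gas = nR ln(P₁/P₂) = 2.6 × 8.314 × ln(645/3610) = -37.2 J/K.
The process is reversible, so ΔS_surr = −ΔS_gas = 37.2 J/K and ΔS_universe = 0.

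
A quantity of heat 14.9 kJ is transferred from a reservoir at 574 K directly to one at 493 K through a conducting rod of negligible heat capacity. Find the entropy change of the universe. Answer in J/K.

ΔS_total = 4.26 J/K

ΔS_hot = −Q/T_H = −14900/574 = -25.96 J/K and ΔS_cold = +Q/T_C = 14900/493 = 30.22 J/K.
ΔS_total = -25.96 + 30.22 = 4.26 J/K, positive as the second law requires.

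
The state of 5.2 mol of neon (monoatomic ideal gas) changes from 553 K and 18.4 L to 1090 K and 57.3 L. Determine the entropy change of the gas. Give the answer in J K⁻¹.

Entropy is a state function: ΔS = nC_V ln(T₂/T₁) + nR ln(V₂/V₁), with C_V = 3R/2 = 12.47 J mol⁻¹ K⁻¹ for a monoatomic ideal gas.
ΔS = 5.2 × [12.47 × ln(1090/553) + 8.314 × ln(57.3/18.4)] = 93.1 J/K.

ΔS = 93.1 J/K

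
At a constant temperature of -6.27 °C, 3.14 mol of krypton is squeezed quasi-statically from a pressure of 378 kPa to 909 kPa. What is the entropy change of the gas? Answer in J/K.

ΔS_gas = -22.9 J/K

For an isothermal ideal gas ΔS_gas = nR ln(P₁/P₂) = 3.14 × 8.314 × ln(378/909) = -22.9 J/K.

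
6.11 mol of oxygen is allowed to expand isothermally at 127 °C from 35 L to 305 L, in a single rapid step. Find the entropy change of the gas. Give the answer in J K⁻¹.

ΔS_gas = 110 J/K

Entropy is a state function, so ΔS_gas depends only on the end states.
For an isothermal ideal gas ΔS_gas = nR ln(V₂/V₁) = 6.11 × 8.314 × ln(305/35) = 110 J/K.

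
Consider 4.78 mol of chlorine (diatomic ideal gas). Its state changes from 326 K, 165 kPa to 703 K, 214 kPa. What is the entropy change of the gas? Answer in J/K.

ΔS = nC_p ln(T₂/T₁) − nR ln(P₂/P₁), with C_p = 7R/2 = 29.1 J mol⁻¹ K⁻¹ for a diatomic ideal gas.
ΔS = 4.78 × [29.1 × ln(703/326) − 8.314 × ln(214/165)] = 96.6 J/K.

ΔS = 96.6 J/K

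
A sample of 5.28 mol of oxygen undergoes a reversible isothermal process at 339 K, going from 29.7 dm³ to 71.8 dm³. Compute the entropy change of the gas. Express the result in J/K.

ΔS_gas = 38.8 J/K

For an isothermal ideal gas ΔS_gas = nR ln(V₂/V₁) = 5.28 × 8.314 × ln(71.8/29.7) = 38.8 J/K.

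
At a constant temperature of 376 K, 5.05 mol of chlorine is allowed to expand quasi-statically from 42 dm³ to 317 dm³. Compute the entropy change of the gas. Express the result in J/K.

ΔS_gas = 84.9 J/K

For an isothermal ideal gas ΔS_gas = nR ln(V₂/V₁) = 5.05 × 8.314 × ln(317/42) = 84.9 J/K.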